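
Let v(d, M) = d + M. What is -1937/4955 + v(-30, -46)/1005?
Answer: -464653/995955 ≈ -0.46654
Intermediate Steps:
v(d, M) = M + d
-1937/4955 + v(-30, -46)/1005 = -1937/4955 + (-46 - 30)/1005 = -1937*1/4955 - 76*1/1005 = -1937/4955 - 76/1005 = -464653/995955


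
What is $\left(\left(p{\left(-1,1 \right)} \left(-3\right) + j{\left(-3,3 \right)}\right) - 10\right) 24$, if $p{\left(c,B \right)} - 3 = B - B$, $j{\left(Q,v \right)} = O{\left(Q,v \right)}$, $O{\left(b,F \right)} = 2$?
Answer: $-408$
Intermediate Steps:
$j{\left(Q,v \right)} = 2$
$p{\left(c,B \right)} = 3$ ($p{\left(c,B \right)} = 3 + \left(B - B\right) = 3 + 0 = 3$)
$\left(\left(p{\left(-1,1 \right)} \left(-3\right) + j{\left(-3,3 \right)}\right) - 10\right) 24 = \left(\left(3 \left(-3\right) + 2\right) - 10\right) 24 = \left(\left(-9 + 2\right) - 10\right) 24 = \left(-7 - 10\right) 24 = \left(-17\right) 24 = -408$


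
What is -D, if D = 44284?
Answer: -44284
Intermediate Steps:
-D = -1*44284 = -44284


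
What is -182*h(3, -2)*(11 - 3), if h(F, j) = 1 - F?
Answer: 2912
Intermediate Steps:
-182*h(3, -2)*(11 - 3) = -182*(1 - 1*3)*(11 - 3) = -182*(1 - 3)*8 = -(-364)*8 = -182*(-16) = 2912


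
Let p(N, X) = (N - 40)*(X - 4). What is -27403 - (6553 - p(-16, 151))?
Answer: -42188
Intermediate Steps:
p(N, X) = (-40 + N)*(-4 + X)
-27403 - (6553 - p(-16, 151)) = -27403 - (6553 - (160 - 40*151 - 4*(-16) - 16*151)) = -27403 - (6553 - (160 - 6040 + 64 - 2416)) = -27403 - (6553 - 1*(-8232)) = -27403 - (6553 + 8232) = -27403 - 1*14785 = -27403 - 14785 = -42188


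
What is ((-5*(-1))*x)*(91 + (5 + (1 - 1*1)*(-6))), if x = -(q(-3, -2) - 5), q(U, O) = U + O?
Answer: 4800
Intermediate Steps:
q(U, O) = O + U
x = 10 (x = -((-2 - 3) - 5) = -(-5 - 5) = -1*(-10) = 10)
((-5*(-1))*x)*(91 + (5 + (1 - 1*1)*(-6))) = (-5*(-1)*10)*(91 + (5 + (1 - 1*1)*(-6))) = (5*10)*(91 + (5 + (1 - 1)*(-6))) = 50*(91 + (5 + 0*(-6))) = 50*(91 + (5 + 0)) = 50*(91 + 5) = 50*96 = 4800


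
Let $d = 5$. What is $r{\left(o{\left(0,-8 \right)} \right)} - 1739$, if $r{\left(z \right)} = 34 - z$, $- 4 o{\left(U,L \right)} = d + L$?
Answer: $- \frac{6823}{4} \approx -1705.8$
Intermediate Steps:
$o{\left(U,L \right)} = - \frac{5}{4} - \frac{L}{4}$ ($o{\left(U,L \right)} = - \frac{5 + L}{4} = - \frac{5}{4} - \frac{L}{4}$)
$r{\left(o{\left(0,-8 \right)} \right)} - 1739 = \left(34 - \left(- \frac{5}{4} - -2\right)\right) - 1739 = \left(34 - \left(- \frac{5}{4} + 2\right)\right) - 1739 = \left(34 - \frac{3}{4}\right) - 1739 = \frac{133}{4} - 1739 = - \frac{6823}{4}$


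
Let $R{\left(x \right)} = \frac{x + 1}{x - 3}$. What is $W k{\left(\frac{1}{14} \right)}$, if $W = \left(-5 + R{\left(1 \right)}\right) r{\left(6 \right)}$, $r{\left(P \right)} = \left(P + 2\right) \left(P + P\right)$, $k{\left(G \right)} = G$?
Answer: $- \frac{288}{7} \approx -41.143$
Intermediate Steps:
$R{\left(x \right)} = \frac{1 + x}{-3 + x}$
$r{\left(P \right)} = 2 P \left(2 + P\right)$ ($r{\left(P \right)} = \left(2 + P\right) 2 P = 2 P \left(2 + P\right)$)
$W = -576$ ($W = \left(-5 + \frac{1 + 1}{-3 + 1}\right) 2 \cdot 6 \left(2 + 6\right) = \left(-5 + \frac{1}{-2} \cdot 2\right) 2 \cdot 6 \cdot 8 = \left(-5 - 1\right) 96 = \left(-6\right) 96 = -576$)
$W k{\left(\frac{1}{14} \right)} = - \frac{576}{14} = \left(-576\right) \frac{1}{14} = - \frac{288}{7}$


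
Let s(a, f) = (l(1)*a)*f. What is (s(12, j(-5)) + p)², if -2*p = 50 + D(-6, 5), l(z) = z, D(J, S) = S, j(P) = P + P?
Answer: 87025/4 ≈ 21756.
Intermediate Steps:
j(P) = 2*P
p = -55/2 (p = -(50 + 5)/2 = -½*55 = -55/2 ≈ -27.500)
s(a, f) = a*f (s(a, f) = (1*a)*f = a*f)
(s(12, j(-5)) + p)² = (12*(2*(-5)) - 55/2)² = (12*(-10) - 55/2)² = (-120 - 55/2)² = (-295/2)² = 87025/4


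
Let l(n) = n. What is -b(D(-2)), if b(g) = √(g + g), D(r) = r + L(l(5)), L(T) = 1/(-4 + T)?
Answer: -I*√2 ≈ -1.4142*I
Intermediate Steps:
D(r) = 1 + r (D(r) = r + 1/(-4 + 5) = r + 1/1 = r + 1 = 1 + r)
b(g) = √2*√g (b(g) = √(2*g) = √2*√g)
-b(D(-2)) = -√2*√(1 - 2) = -√2*√(-1) = -√2*I = -I*√2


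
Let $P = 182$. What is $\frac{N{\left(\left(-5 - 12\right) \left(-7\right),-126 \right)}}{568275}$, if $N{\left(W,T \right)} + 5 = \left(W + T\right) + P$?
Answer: $\frac{34}{113655} \approx 0.00029915$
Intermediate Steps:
$N{\left(W,T \right)} = 177 + T + W$ ($N{\left(W,T \right)} = -5 + \left(\left(W + T\right) + 182\right) = -5 + \left(\left(T + W\right) + 182\right) = -5 + \left(182 + T + W\right) = 177 + T + W$)
$\frac{N{\left(\left(-5 - 12\right) \left(-7\right),-126 \right)}}{568275} = \frac{177 - 126 + \left(-5 - 12\right) \left(-7\right)}{568275} = \left(177 - 126 - -119\right) \frac{1}{568275} = \left(177 - 126 + 119\right) \frac{1}{568275} = 170 \cdot \frac{1}{568275} = \frac{34}{113655}$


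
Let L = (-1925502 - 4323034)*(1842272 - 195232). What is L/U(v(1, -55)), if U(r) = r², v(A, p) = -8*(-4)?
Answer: -20100759245/2 ≈ -1.0050e+10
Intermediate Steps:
v(A, p) = 32
L = -10291588733440 (L = -6248536*1647040 = -10291588733440)
L/U(v(1, -55)) = -10291588733440/(32²) = -10291588733440/1024 = -10291588733440*1/1024 = -20100759245/2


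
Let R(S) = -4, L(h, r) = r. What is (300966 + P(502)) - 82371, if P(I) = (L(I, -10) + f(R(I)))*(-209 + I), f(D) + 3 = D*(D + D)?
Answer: 224162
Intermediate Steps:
f(D) = -3 + 2*D² (f(D) = -3 + D*(D + D) = -3 + D*(2*D) = -3 + 2*D²)
P(I) = -3971 + 19*I (P(I) = (-10 + (-3 + 2*(-4)²))*(-209 + I) = (-10 + (-3 + 2*16))*(-209 + I) = (-10 + (-3 + 32))*(-209 + I) = (-10 + 29)*(-209 + I) = 19*(-209 + I) = -3971 + 19*I)
(300966 + P(502)) - 82371 = (300966 + (-3971 + 19*502)) - 82371 = (300966 + (-3971 + 9538)) - 82371 = (300966 + 5567) - 82371 = 306533 - 82371 = 224162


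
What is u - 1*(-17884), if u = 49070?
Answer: 66954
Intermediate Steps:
u - 1*(-17884) = 49070 - 1*(-17884) = 49070 + 17884 = 66954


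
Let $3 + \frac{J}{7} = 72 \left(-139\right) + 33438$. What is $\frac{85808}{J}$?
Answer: $\frac{85808}{163989} \approx 0.52325$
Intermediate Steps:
$J = 163989$ ($J = -21 + 7 \left(72 \left(-139\right) + 33438\right) = -21 + 7 \left(-10008 + 33438\right) = -21 + 7 \cdot 23430 = -21 + 164010 = 163989$)
$\frac{85808}{J} = \frac{85808}{163989}$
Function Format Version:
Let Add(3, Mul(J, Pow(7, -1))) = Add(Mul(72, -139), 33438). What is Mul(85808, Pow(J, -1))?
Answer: Rational(85808, 163989) ≈ 0.52325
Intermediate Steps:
J = 163989 (J = Add(-21, Mul(7, Add(Mul(72, -139), 33438))) = Add(-21, Mul(7, Add(-10008, 33438))) = Add(-21, Mul(7, 23430)) = Add(-21, 164010) = 163989)
Mul(85808, Pow(J, -1)) = Mul(85808, Pow(163989, -1)) = Mul(85808, Rational(1, 163989)) = Rational(85808, 163989)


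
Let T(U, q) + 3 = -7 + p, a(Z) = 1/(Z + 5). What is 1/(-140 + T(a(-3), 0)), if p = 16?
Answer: -1/134 ≈ -0.0074627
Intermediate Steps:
a(Z) = 1/(5 + Z)
T(U, q) = 6 (T(U, q) = -3 + (-7 + 16) = -3 + 9 = 6)
1/(-140 + T(a(-3), 0)) = 1/(-140 + 6) = 1/(-134) = -1/134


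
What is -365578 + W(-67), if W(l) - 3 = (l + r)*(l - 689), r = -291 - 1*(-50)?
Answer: -132727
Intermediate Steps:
r = -241 (r = -291 + 50 = -241)
W(l) = 3 + (-689 + l)*(-241 + l) (W(l) = 3 + (l - 241)*(l - 689) = 3 + (-241 + l)*(-689 + l) = 3 + (-689 + l)*(-241 + l))
-365578 + W(-67) = -365578 + (166052 + (-67)² - 930*(-67)) = -365578 + (166052 + 4489 + 62310) = -365578 + 232851 = -132727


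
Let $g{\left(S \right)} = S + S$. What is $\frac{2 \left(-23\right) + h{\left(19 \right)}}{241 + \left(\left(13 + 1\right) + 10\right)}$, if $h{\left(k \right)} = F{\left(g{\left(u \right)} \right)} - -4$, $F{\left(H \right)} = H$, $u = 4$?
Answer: $- \frac{34}{265} \approx -0.1283$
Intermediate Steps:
$g{\left(S \right)} = 2 S$
$h{\left(k \right)} = 12$ ($h{\left(k \right)} = 2 \cdot 4 - -4 = 8 + 4 = 12$)
$\frac{2 \left(-23\right) + h{\left(19 \right)}}{241 + \left(\left(13 + 1\right) + 10\right)} = \frac{2 \left(-23\right) + 12}{241 + \left(\left(13 + 1\right) + 10\right)} = \frac{-46 + 12}{241 + \left(14 + 10\right)} = - \frac{34}{241 + 24} = - \frac{34}{265}$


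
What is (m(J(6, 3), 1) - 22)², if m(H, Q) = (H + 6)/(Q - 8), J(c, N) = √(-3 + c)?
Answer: (160 + √3)²/49 ≈ 533.82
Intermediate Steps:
m(H, Q) = (6 + H)/(-8 + Q)
(m(J(6, 3), 1) - 22)² = ((6 + √(-3 + 6))/(-8 + 1) - 22)² = ((6 + √3)/(-7) - 22)² = (-(6 + √3)/7 - 22)² = ((-6/7 - √3/7) - 22)² = (-160/7 - √3/7)²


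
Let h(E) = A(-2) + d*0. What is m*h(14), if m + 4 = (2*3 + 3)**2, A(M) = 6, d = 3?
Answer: 462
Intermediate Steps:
h(E) = 6 (h(E) = 6 + 3*0 = 6 + 0 = 6)
m = 77 (m = -4 + (2*3 + 3)**2 = -4 + (6 + 3)**2 = -4 + 9**2 = -4 + 81 = 77)
m*h(14) = 77*6 = 462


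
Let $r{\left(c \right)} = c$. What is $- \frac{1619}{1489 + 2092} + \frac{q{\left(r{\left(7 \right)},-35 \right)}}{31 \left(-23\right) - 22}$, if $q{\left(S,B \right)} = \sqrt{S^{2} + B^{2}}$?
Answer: $- \frac{1619}{3581} - \frac{\sqrt{26}}{105} \approx -0.50067$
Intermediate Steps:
$q{\left(S,B \right)} = \sqrt{B^{2} + S^{2}}$
$- \frac{1619}{1489 + 2092} + \frac{q{\left(r{\left(7 \right)},-35 \right)}}{31 \left(-23\right) - 22} = - \frac{1619}{1489 + 2092} + \frac{\sqrt{\left(-35\right)^{2} + 7^{2}}}{31 \left(-23\right) - 22} = - \frac{1619}{3581} + \frac{\sqrt{1225 + 49}}{-713 - 22} = \left(-1619\right) \frac{1}{3581} + \frac{\sqrt{1274}}{-735} = - \frac{1619}{3581} + 7 \sqrt{26} \left(- \frac{1}{735}\right) = - \frac{1619}{3581} - \frac{\sqrt{26}}{105}$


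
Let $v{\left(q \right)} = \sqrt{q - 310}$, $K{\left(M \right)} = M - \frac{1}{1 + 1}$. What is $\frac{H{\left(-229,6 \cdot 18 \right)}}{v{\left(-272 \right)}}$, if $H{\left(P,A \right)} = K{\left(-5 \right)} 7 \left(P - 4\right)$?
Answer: $- \frac{17941 i \sqrt{582}}{1164} \approx - 371.84 i$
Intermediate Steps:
$K{\left(M \right)} = - \frac{1}{2} + M$ ($K{\left(M \right)} = M - \frac{1}{2} = - \frac{1}{2} + M$)
$v{\left(q \right)} = \sqrt{-310 + q}$
$H{\left(P,A \right)} = 154 - \frac{77 P}{2}$ ($H{\left(P,A \right)} = \left(- \frac{1}{2} - 5\right) 7 \left(P - 4\right) = \left(- \frac{11}{2}\right) 7 \left(P - 4\right) = - \frac{77 \left(-4 + P\right)}{2} = 154 - \frac{77 P}{2}$)
$\frac{H{\left(-229,6 \cdot 18 \right)}}{v{\left(-272 \right)}} = \frac{154 - - \frac{17633}{2}}{\sqrt{-310 - 272}} = \frac{154 + \frac{17633}{2}}{\sqrt{-582}} = \frac{17941}{2 i \sqrt{582}} = \frac{17941 \left(- \frac{i \sqrt{582}}{582}\right)}{2} = - \frac{17941 i \sqrt{582}}{1164}$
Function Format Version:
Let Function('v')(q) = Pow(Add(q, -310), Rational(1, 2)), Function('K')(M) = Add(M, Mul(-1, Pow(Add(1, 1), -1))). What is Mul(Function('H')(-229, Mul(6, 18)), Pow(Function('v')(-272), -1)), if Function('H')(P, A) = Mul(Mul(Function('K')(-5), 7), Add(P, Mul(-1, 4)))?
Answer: Mul(Rational(-17941, 1164), I, Pow(582, Rational(1, 2))) ≈ Mul(-371.84, I)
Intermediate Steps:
Function('K')(M) = Add(Rational(-1, 2), M) (Function('K')(M) = Add(M, Mul(-1, Pow(2, -1))) = Add(M, Mul(-1, Rational(1, 2))) = Add(M, Rational(-1, 2)) = Add(Rational(-1, 2), M))
Function('v')(q) = Pow(Add(-310, q), Rational(1, 2))
Function('H')(P, A) = Add(154, Mul(Rational(-77, 2), P)) (Function('H')(P, A) = Mul(Mul(Add(Rational(-1, 2), -5), 7), Add(P, Mul(-1, 4))) = Mul(Mul(Rational(-11, 2), 7), Add(P, -4)) = Mul(Rational(-77, 2), Add(-4, P)) = Add(154, Mul(Rational(-77, 2), P)))
Mul(Function('H')(-229, Mul(6, 18)), Pow(Function('v')(-272), -1)) = Mul(Add(154, Mul(Rational(-77, 2), -229)), Pow(Pow(Add(-310, -272), Rational(1, 2)), -1)) = Mul(Add(154, Rational(17633, 2)), Pow(Pow(-582, Rational(1, 2)), -1)) = Mul(Rational(17941, 2), Pow(Mul(I, Pow(582, Rational(1, 2))), -1)) = Mul(Rational(17941, 2), Mul(Rational(-1, 582), I, Pow(582, Rational(1, 2)))) = Mul(Rational(-17941, 1164), I, Pow(582, Rational(1, 2)))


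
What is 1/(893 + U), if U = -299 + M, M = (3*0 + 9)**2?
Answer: 1/675 ≈ 0.0014815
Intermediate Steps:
M = 81 (M = (0 + 9)**2 = 9**2 = 81)
U = -218 (U = -299 + 81 = -218)
1/(893 + U) = 1/(893 - 218) = 1/675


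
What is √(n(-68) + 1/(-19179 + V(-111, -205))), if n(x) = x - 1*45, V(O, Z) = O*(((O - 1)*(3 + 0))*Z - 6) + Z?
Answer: 15*I*√29502038377938/7664398 ≈ 10.63*I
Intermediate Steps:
V(O, Z) = Z + O*(-6 + Z*(-3 + 3*O)) (V(O, Z) = O*(((-1 + O)*3)*Z - 6) + Z = O*((-3 + 3*O)*Z - 6) + Z = O*(Z*(-3 + 3*O) - 6) + Z = O*(-6 + Z*(-3 + 3*O)) + Z = Z + O*(-6 + Z*(-3 + 3*O)))
n(x) = -45 + x (n(x) = x - 45 = -45 + x)
√(n(-68) + 1/(-19179 + V(-111, -205))) = √((-45 - 68) + 1/(-19179 + (-205 - 6*(-111) - 3*(-111)*(-205) + 3*(-205)*(-111)²))) = √(-113 + 1/(-19179 + (-205 + 666 - 68265 + 3*(-205)*12321))) = √(-113 + 1/(-19179 + (-205 + 666 - 68265 - 7577415))) = √(-113 + 1/(-19179 - 7645219)) = √(-113 + 1/(-7664398)) = √(-113 - 1/7664398) = √(-866076975/7664398) = 15*I*√29502038377938/7664398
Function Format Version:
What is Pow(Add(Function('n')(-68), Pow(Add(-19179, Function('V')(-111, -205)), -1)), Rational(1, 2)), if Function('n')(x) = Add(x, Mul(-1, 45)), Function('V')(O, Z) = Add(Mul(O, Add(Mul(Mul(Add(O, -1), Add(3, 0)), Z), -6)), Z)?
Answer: Mul(Rational(15, 7664398), I, Pow(29502038377938, Rational(1, 2))) ≈ Mul(10.630, I)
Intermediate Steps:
Function('V')(O, Z) = Add(Z, Mul(O, Add(-6, Mul(Z, Add(-3, Mul(3, O)))))) (Function('V')(O, Z) = Add(Mul(O, Add(Mul(Mul(Add(-1, O), 3), Z), -6)), Z) = Add(Mul(O, Add(Mul(Add(-3, Mul(3, O)), Z), -6)), Z) = Add(Mul(O, Add(Mul(Z, Add(-3, Mul(3, O))), -6)), Z) = Add(Mul(O, Add(-6, Mul(Z, Add(-3, Mul(3, O))))), Z) = Add(Z, Mul(O, Add(-6, Mul(Z, Add(-3, Mul(3, O)))))))
Function('n')(x) = Add(-45, x) (Function('n')(x) = Add(x, -45) = Add(-45, x))
Pow(Add(Function('n')(-68), Pow(Add(-19179, Function('V')(-111, -205)), -1)), Rational(1, 2)) = Pow(Add(Add(-45, -68), Pow(Add(-19179, Add(-205, Mul(-6, -111), Mul(-3, -111, -205), Mul(3, -205, Pow(-111, 2)))), -1)), Rational(1, 2)) = Pow(Add(-113, Pow(Add(-19179, Add(-205, 666, -68265, Mul(3, -205, 12321))), -1)), Rational(1, 2)) = Pow(Add(-113, Pow(Add(-19179, Add(-205, 666, -68265, -7577415)), -1)), Rational(1, 2)) = Pow(Add(-113, Pow(Add(-19179, -7645219), -1)), Rational(1, 2)) = Pow(Add(-113, Pow(-7664398, -1)), Rational(1, 2)) = Pow(Add(-113, Rational(-1, 7664398)), Rational(1, 2)) = Pow(Rational(-866076975, 7664398), Rational(1, 2)) = Mul(Rational(15, 7664398), I, Pow(29502038377938, Rational(1, 2)))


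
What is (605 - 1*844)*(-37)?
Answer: 8843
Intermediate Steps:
(605 - 1*844)*(-37) = (605 - 844)*(-37) = -239*(-37) = 8843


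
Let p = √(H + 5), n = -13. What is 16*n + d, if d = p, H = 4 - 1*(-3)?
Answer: -208 + 2*√3 ≈ -204.54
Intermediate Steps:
H = 7 (H = 4 + 3 = 7)
p = 2*√3 (p = √(7 + 5) = √12 = 2*√3 ≈ 3.4641)
d = 2*√3 ≈ 3.4641
16*n + d = 16*(-13) + 2*√3 = -208 + 2*√3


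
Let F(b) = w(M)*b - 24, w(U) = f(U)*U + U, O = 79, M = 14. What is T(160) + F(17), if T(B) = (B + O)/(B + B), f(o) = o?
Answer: 1134959/320 ≈ 3546.7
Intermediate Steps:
w(U) = U + U² (w(U) = U*U + U = U² + U = U + U²)
F(b) = -24 + 210*b (F(b) = (14*(1 + 14))*b - 24 = (14*15)*b - 24 = 210*b - 24 = -24 + 210*b)
T(B) = (79 + B)/(2*B) (T(B) = (B + 79)/(B + B) = (79 + B)/((2*B)) = (79 + B)*(1/(2*B)) = (79 + B)/(2*B))
T(160) + F(17) = (½)*(79 + 160)/160 + (-24 + 210*17) = (½)*(1/160)*239 + (-24 + 3570) = 239/320 + 3546 = 1134959/320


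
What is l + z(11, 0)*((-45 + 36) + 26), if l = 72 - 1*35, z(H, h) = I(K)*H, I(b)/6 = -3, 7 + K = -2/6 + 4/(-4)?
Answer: -3329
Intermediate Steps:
K = -25/3 (K = -7 + (-2/6 + 4/(-4)) = -7 + (-2*⅙ + 4*(-¼)) = -7 + (-⅓ - 1) = -7 - 4/3 = -25/3 ≈ -8.3333)
I(b) = -18 (I(b) = 6*(-3) = -18)
z(H, h) = -18*H
l = 37 (l = 72 - 35 = 37)
l + z(11, 0)*((-45 + 36) + 26) = 37 + (-18*11)*((-45 + 36) + 26) = 37 - 198*(-9 + 26) = 37 - 198*17 = 37 - 3366 = -3329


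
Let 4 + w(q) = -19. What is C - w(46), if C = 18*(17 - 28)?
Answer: -175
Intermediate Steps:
C = -198 (C = 18*(-11) = -198)
w(q) = -23 (w(q) = -4 - 19 = -23)
C - w(46) = -198 - 1*(-23) = -198 + 23 = -175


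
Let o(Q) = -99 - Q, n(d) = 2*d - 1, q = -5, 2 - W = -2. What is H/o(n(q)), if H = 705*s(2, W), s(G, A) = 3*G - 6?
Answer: 0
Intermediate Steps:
W = 4 (W = 2 - 1*(-2) = 2 + 2 = 4)
s(G, A) = -6 + 3*G
H = 0 (H = 705*(-6 + 3*2) = 705*(-6 + 6) = 705*0 = 0)
n(d) = -1 + 2*d
H/o(n(q)) = 0/(-99 - (-1 + 2*(-5))) = 0/(-99 - (-1 - 10)) = 0/(-99 - 1*(-11)) = 0/(-99 + 11) = 0/(-88) = 0*(-1/88) = 0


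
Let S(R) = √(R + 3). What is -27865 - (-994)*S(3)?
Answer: -27865 + 994*√6 ≈ -25430.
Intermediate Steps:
S(R) = √(3 + R)
-27865 - (-994)*S(3) = -27865 - (-994)*√(3 + 3) = -27865 - (-994)*√6 = -27865 + 994*√6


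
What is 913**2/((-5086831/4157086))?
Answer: -3465218019934/5086831 ≈ -6.8121e+5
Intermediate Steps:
913**2/((-5086831/4157086)) = 833569/((-5086831*1/4157086)) = 833569/(-5086831/4157086) = 833569*(-4157086/5086831) = -3465218019934/5086831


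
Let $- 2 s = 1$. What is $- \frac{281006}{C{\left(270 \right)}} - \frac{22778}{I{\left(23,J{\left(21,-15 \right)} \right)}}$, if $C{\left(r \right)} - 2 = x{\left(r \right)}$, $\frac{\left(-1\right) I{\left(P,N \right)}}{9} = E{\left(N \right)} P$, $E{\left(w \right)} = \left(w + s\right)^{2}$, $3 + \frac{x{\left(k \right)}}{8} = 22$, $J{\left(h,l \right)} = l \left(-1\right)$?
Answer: $- \frac{2222975467}{1218609} \approx -1824.2$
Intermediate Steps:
$s = - \frac{1}{2}$ ($s = \left(- \frac{1}{2}\right) 1 = - \frac{1}{2} \approx -0.5$)
$J{\left(h,l \right)} = - l$
$x{\left(k \right)} = 152$ ($x{\left(k \right)} = -24 + 8 \cdot 22 = -24 + 176 = 152$)
$E{\left(w \right)} = \left(- \frac{1}{2} + w\right)^{2}$ ($E{\left(w \right)} = \left(w - \frac{1}{2}\right)^{2} = \left(- \frac{1}{2} + w\right)^{2}$)
$I{\left(P,N \right)} = - \frac{9 P \left(-1 + 2 N\right)^{2}}{4}$ ($I{\left(P,N \right)} = - 9 \frac{\left(-1 + 2 N\right)^{2}}{4} P = - 9 \frac{P \left(-1 + 2 N\right)^{2}}{4} = - \frac{9 P \left(-1 + 2 N\right)^{2}}{4}$)
$C{\left(r \right)} = 154$ ($C{\left(r \right)} = 2 + 152 = 154$)
$- \frac{281006}{C{\left(270 \right)}} - \frac{22778}{I{\left(23,J{\left(21,-15 \right)} \right)}} = - \frac{281006}{154} - \frac{22778}{\left(- \frac{9}{4}\right) 23 \left(-1 + 2 \left(\left(-1\right) \left(-15\right)\right)\right)^{2}} = \left(-281006\right) \frac{1}{154} - \frac{22778}{\left(- \frac{9}{4}\right) 23 \left(-1 + 2 \cdot 15\right)^{2}} = - \frac{12773}{7} - \frac{22778}{\left(- \frac{9}{4}\right) 23 \left(-1 + 30\right)^{2}} = - \frac{12773}{7} - \frac{22778}{\left(- \frac{9}{4}\right) 23 \cdot 29^{2}} = - \frac{12773}{7} - \frac{22778}{\left(- \frac{9}{4}\right) 23 \cdot 841} = - \frac{12773}{7} - \frac{22778}{- \frac{174087}{4}} = - \frac{12773}{7} - - \frac{91112}{174087} = - \frac{12773}{7} + \frac{91112}{174087} = - \frac{2222975467}{1218609}$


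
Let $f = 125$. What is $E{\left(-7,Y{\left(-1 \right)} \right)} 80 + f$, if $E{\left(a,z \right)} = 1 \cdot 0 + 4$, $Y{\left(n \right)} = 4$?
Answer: $445$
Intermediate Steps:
$E{\left(a,z \right)} = 4$ ($E{\left(a,z \right)} = 0 + 4 = 4$)
$E{\left(-7,Y{\left(-1 \right)} \right)} 80 + f = 4 \cdot 80 + 125 = 320 + 125 = 445$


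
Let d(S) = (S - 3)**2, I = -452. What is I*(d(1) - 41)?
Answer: 16724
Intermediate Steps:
d(S) = (-3 + S)**2
I*(d(1) - 41) = -452*((-3 + 1)**2 - 41) = -452*((-2)**2 - 41) = -452*(4 - 41) = -452*(-37) = 16724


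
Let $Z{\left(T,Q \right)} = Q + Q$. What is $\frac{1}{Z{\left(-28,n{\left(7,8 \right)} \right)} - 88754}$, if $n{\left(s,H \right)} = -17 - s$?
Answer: $- \frac{1}{88802} \approx -1.1261 \cdot 10^{-5}$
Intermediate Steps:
$Z{\left(T,Q \right)} = 2 Q$
$\frac{1}{Z{\left(-28,n{\left(7,8 \right)} \right)} - 88754} = \frac{1}{2 \left(-17 - 7\right) - 88754} = \frac{1}{2 \left(-24\right) - 88754} = \frac{1}{-48 - 88754} = \frac{1}{-88802} = - \frac{1}{88802}$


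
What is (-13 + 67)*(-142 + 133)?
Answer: -486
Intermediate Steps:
(-13 + 67)*(-142 + 133) = 54*(-9) = -486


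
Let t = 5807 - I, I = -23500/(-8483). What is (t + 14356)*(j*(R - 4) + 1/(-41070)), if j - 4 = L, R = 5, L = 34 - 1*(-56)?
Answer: 660233244073591/348396810 ≈ 1.8951e+6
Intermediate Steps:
L = 90 (L = 34 + 56 = 90)
I = 23500/8483 (I = -23500*(-1/8483) = 23500/8483 ≈ 2.7702)
j = 94 (j = 4 + 90 = 94)
t = 49237281/8483 (t = 5807 - 1*23500/8483 = 5807 - 23500/8483 = 49237281/8483 ≈ 5804.2)
(t + 14356)*(j*(R - 4) + 1/(-41070)) = (49237281/8483 + 14356)*(94*(5 - 4) + 1/(-41070)) = 171019229*(94*1 - 1/41070)/8483 = 171019229*(94 - 1/41070)/8483 = (171019229/8483)*(3860579/41070) = 660233244073591/348396810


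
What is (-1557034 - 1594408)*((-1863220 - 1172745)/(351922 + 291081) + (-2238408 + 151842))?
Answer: 4228199075957392046/643003 ≈ 6.5757e+12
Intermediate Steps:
(-1557034 - 1594408)*((-1863220 - 1172745)/(351922 + 291081) + (-2238408 + 151842)) = -3151442*(-3035965/643003 - 2086566) = -3151442*(-1341671233663/643003) = 4228199075957392046/643003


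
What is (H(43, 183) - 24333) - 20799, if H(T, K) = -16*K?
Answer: -48060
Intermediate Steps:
(H(43, 183) - 24333) - 20799 = (-16*183 - 24333) - 20799 = (-2928 - 24333) - 20799 = -27261 - 20799 = -48060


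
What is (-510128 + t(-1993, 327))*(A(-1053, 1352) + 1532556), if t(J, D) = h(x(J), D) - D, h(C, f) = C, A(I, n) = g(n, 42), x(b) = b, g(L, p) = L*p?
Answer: -814454104320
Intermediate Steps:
A(I, n) = 42*n (A(I, n) = n*42 = 42*n)
t(J, D) = J - D
(-510128 + t(-1993, 327))*(A(-1053, 1352) + 1532556) = (-510128 + (-1993 - 1*327))*(42*1352 + 1532556) = (-510128 + (-1993 - 327))*(56784 + 1532556) = (-510128 - 2320)*1589340 = -512448*1589340 = -814454104320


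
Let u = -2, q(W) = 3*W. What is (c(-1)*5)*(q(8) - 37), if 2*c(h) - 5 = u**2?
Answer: -585/2 ≈ -292.50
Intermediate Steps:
c(h) = 9/2 (c(h) = 5/2 + (1/2)*(-2)**2 = 5/2 + (1/2)*4 = 5/2 + 2 = 9/2)
(c(-1)*5)*(q(8) - 37) = ((9/2)*5)*(3*8 - 37) = 45*(24 - 37)/2 = (45/2)*(-13) = -585/2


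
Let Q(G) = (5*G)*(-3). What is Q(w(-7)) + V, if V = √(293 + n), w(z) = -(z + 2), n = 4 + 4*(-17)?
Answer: -75 + √229 ≈ -59.867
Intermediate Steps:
n = -64 (n = 4 - 68 = -64)
w(z) = -2 - z (w(z) = -(2 + z) = -2 - z)
Q(G) = -15*G
V = √229 (V = √(293 - 64) = √229 ≈ 15.133)
Q(w(-7)) + V = -15*(-2 - 1*(-7)) + √229 = -15*(-2 + 7) + √229 = -15*5 + √229 = -75 + √229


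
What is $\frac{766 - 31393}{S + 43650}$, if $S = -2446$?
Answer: $- \frac{30627}{41204} \approx -0.7433$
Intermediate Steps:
$\frac{766 - 31393}{S + 43650} = \frac{766 - 31393}{-2446 + 43650} = - \frac{30627}{41204}$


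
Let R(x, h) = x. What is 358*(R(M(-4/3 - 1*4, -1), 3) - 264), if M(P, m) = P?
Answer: -289264/3 ≈ -96421.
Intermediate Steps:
358*(R(M(-4/3 - 1*4, -1), 3) - 264) = 358*((-4/3 - 1*4) - 264) = 358*((-4*1/3 - 4) - 264) = 358*((-4/3 - 4) - 264) = 358*(-16/3 - 264) = 358*(-808/3) = -289264/3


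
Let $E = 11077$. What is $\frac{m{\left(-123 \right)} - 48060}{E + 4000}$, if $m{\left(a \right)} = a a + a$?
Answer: $- \frac{33054}{15077} \approx -2.1923$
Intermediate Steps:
$m{\left(a \right)} = a + a^{2}$ ($m{\left(a \right)} = a^{2} + a = a + a^{2}$)
$\frac{m{\left(-123 \right)} - 48060}{E + 4000} = \frac{- 123 \left(1 - 123\right) - 48060}{11077 + 4000} = \frac{\left(-123\right) \left(-122\right) - 48060}{15077} = \left(15006 - 48060\right) \frac{1}{15077} = \left(-33054\right) \frac{1}{15077} = - \frac{33054}{15077}$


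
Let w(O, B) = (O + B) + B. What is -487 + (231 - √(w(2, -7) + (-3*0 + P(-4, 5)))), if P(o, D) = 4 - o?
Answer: -256 - 2*I ≈ -256.0 - 2.0*I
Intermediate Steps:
w(O, B) = O + 2*B (w(O, B) = (B + O) + B = O + 2*B)
-487 + (231 - √(w(2, -7) + (-3*0 + P(-4, 5)))) = -487 + (231 - √((2 + 2*(-7)) + (-3*0 + (4 - 1*(-4))))) = -487 + (231 - √((2 - 14) + (0 + (4 + 4)))) = -487 + (231 - √(-12 + (0 + 8))) = -487 + (231 - √(-12 + 8)) = -487 + (231 - √(-4)) = -487 + (231 - 2*I) = -256 - 2*I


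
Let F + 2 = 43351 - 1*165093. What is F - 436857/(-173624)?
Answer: -21137243399/173624 ≈ -1.2174e+5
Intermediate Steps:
F = -121744 (F = -2 + (43351 - 1*165093) = -2 + (43351 - 165093) = -2 - 121742 = -121744)
F - 436857/(-173624) = -121744 - 436857/(-173624) = -121744 - 436857*(-1/173624) = -121744 + 436857/173624 = -21137243399/173624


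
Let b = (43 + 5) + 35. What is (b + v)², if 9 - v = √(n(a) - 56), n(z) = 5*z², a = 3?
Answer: (92 - I*√11)² ≈ 8453.0 - 610.26*I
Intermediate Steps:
v = 9 - I*√11 (v = 9 - √(5*3² - 56) = 9 - √(5*9 - 56) = 9 - √(45 - 56) = 9 - √(-11) = 9 - I*√11 ≈ 9.0 - 3.3166*I)
b = 83 (b = 48 + 35 = 83)
(b + v)² = (83 + (9 - I*√11))² = (92 - I*√11)²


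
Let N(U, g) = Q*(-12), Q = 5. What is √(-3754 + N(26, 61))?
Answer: I*√3814 ≈ 61.758*I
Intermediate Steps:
N(U, g) = -60 (N(U, g) = 5*(-12) = -60)
√(-3754 + N(26, 61)) = √(-3754 - 60) = √(-3814) = I*√3814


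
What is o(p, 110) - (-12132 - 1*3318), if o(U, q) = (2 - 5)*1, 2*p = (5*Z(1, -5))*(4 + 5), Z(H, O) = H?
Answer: 15447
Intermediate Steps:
p = 45/2 (p = ((5*1)*(4 + 5))/2 = (5*9)/2 = (½)*45 = 45/2 ≈ 22.500)
o(U, q) = -3 (o(U, q) = -3*1 = -3)
o(p, 110) - (-12132 - 1*3318) = -3 - (-12132 - 1*3318) = -3 - (-12132 - 3318) = -3 - 1*(-15450) = -3 + 15450 = 15447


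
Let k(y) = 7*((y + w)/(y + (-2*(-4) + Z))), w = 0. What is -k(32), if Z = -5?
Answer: -32/5 ≈ -6.4000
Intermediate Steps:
k(y) = 7*y/(3 + y) (k(y) = 7*((y + 0)/(y + (-2*(-4) - 5))) = 7*(y/(y + (8 - 5))) = 7*(y/(y + 3)) = 7*(y/(3 + y)) = 7*y/(3 + y))
-k(32) = -7*32/(3 + 32) = -7*32/35 = -1*32/5 = -32/5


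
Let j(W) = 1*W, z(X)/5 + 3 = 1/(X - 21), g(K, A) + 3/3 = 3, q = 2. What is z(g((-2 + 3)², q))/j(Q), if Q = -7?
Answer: 290/133 ≈ 2.1805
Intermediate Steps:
g(K, A) = 2 (g(K, A) = -1 + 3 = 2)
z(X) = -15 + 5/(-21 + X) (z(X) = -15 + 5/(X - 21) = -15 + 5/(-21 + X))
j(W) = W
z(g((-2 + 3)², q))/j(Q) = (5*(64 - 3*2)/(-21 + 2))/(-7) = (5*(64 - 6)/(-19))*(-⅐) = (5*(-1/19)*58)*(-⅐) = -290/19*(-⅐) = 290/133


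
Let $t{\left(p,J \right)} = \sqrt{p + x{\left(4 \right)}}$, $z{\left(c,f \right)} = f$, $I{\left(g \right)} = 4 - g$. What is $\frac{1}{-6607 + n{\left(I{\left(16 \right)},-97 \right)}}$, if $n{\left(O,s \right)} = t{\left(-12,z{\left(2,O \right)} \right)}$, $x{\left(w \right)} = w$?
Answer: $- \frac{6607}{43652457} - \frac{2 i \sqrt{2}}{43652457} \approx -0.00015135 - 6.4794 \cdot 10^{-8} i$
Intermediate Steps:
$t{\left(p,J \right)} = \sqrt{4 + p}$ ($t{\left(p,J \right)} = \sqrt{p + 4} = \sqrt{4 + p}$)
$n{\left(O,s \right)} = 2 i \sqrt{2}$ ($n{\left(O,s \right)} = \sqrt{4 - 12} = \sqrt{-8} = 2 i \sqrt{2}$)
$\frac{1}{-6607 + n{\left(I{\left(16 \right)},-97 \right)}} = \frac{1}{-6607 + 2 i \sqrt{2}}$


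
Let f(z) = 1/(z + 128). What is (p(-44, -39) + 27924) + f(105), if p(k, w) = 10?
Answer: 6508623/233 ≈ 27934.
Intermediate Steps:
f(z) = 1/(128 + z)
(p(-44, -39) + 27924) + f(105) = (10 + 27924) + 1/(128 + 105) = 27934 + 1/233 = 6508623/233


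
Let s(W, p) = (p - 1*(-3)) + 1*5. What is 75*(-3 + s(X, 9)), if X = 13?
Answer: 1050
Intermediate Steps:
s(W, p) = 8 + p (s(W, p) = (p + 3) + 5 = (3 + p) + 5 = 8 + p)
75*(-3 + s(X, 9)) = 75*(-3 + (8 + 9)) = 75*(-3 + 17) = 75*14 = 1050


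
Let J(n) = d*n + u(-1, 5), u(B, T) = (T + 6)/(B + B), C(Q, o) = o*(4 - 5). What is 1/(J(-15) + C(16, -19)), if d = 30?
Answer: -2/873 ≈ -0.0022909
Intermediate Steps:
C(Q, o) = -o (C(Q, o) = o*(-1) = -o)
u(B, T) = (6 + T)/(2*B) (u(B, T) = (6 + T)/((2*B)) = (6 + T)*(1/(2*B)) = (6 + T)/(2*B))
J(n) = -11/2 + 30*n (J(n) = 30*n + (½)*(6 + 5)/(-1) = 30*n + (½)*(-1)*11 = 30*n - 11/2 = -11/2 + 30*n)
1/(J(-15) + C(16, -19)) = 1/((-11/2 + 30*(-15)) - 1*(-19)) = 1/((-11/2 - 450) + 19) = 1/(-911/2 + 19) = 1/(-873/2) = -2/873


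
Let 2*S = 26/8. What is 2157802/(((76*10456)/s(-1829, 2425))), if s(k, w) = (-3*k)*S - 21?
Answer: 76777831863/3178624 ≈ 24154.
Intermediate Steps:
S = 13/8 (S = (26/8)/2 = (26*(1/8))/2 = (1/2)*(13/4) = 13/8 ≈ 1.6250)
s(k, w) = -21 - 39*k/8 (s(k, w) = -3*k*(13/8) - 21 = -39*k/8 - 21 = -21 - 39*k/8)
2157802/(((76*10456)/s(-1829, 2425))) = 2157802/(((76*10456)/(-21 - 39/8*(-1829)))) = 2157802/((794656/(-21 + 71331/8))) = 2157802/((794656/(71163/8))) = 2157802/((794656*(8/71163))) = 2157802/(6357248/71163) = 2157802*(71163/6357248) = 76777831863/3178624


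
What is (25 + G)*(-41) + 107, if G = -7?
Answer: -631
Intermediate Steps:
(25 + G)*(-41) + 107 = (25 - 7)*(-41) + 107 = 18*(-41) + 107 = -738 + 107 = -631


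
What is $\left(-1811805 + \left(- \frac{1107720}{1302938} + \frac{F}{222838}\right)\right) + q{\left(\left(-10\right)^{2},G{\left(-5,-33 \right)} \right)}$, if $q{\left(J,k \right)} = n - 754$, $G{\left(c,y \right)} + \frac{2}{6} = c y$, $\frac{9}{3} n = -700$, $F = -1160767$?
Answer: $- \frac{16112305537110847}{8888084634} \approx -1.8128 \cdot 10^{6}$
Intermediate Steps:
$n = - \frac{700}{3}$ ($n = \frac{1}{3} \left(-700\right) = - \frac{700}{3} \approx -233.33$)
$G{\left(c,y \right)} = - \frac{1}{3} + c y$
$q{\left(J,k \right)} = - \frac{2962}{3}$ ($q{\left(J,k \right)} = - \frac{700}{3} - 754 = - \frac{2962}{3}$)
$\left(-1811805 + \left(- \frac{1107720}{1302938} + \frac{F}{222838}\right)\right) + q{\left(\left(-10\right)^{2},G{\left(-5,-33 \right)} \right)} = \left(-1811805 - \left(\frac{553860}{651469} + \frac{1160767}{222838}\right)\right) - \frac{2962}{3} = \left(-1811805 - \frac{17951525947}{2962694878}\right) - \frac{2962}{3} = - \frac{5367843344960737}{2962694878} - \frac{2962}{3} = - \frac{16112305537110847}{8888084634}$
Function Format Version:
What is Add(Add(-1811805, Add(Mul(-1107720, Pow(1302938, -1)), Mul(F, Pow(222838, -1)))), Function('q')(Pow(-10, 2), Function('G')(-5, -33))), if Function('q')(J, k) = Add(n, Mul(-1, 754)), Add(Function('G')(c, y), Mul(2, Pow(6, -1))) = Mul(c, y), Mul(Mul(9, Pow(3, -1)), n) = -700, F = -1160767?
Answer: Rational(-16112305537110847, 8888084634) ≈ -1.8128e+6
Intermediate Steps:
n = Rational(-700, 3) (n = Mul(Rational(1, 3), -700) = Rational(-700, 3) ≈ -233.33)
Function('G')(c, y) = Add(Rational(-1, 3), Mul(c, y))
Function('q')(J, k) = Rational(-2962, 3) (Function('q')(J, k) = Add(Rational(-700, 3), Mul(-1, 754)) = Add(Rational(-700, 3), -754) = Rational(-2962, 3))
Add(Add(-1811805, Add(Mul(-1107720, Pow(1302938, -1)), Mul(F, Pow(222838, -1)))), Function('q')(Pow(-10, 2), Function('G')(-5, -33))) = Add(Add(-1811805, Add(Mul(-1107720, Pow(1302938, -1)), Mul(-1160767, Pow(222838, -1)))), Rational(-2962, 3)) = Add(Add(-1811805, Add(Mul(-1107720, Rational(1, 1302938)), Mul(-1160767, Rational(1, 222838)))), Rational(-2962, 3)) = Add(Add(-1811805, Add(Rational(-553860, 651469), Rational(-1160767, 222838))), Rational(-2962, 3)) = Add(Add(-1811805, Rational(-17951525947, 2962694878)), Rational(-2962, 3)) = Add(Rational(-5367843344960737, 2962694878), Rational(-2962, 3)) = Rational(-16112305537110847, 8888084634)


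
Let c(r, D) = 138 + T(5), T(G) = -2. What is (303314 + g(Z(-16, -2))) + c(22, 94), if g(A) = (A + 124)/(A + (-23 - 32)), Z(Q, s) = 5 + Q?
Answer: 20027587/66 ≈ 3.0345e+5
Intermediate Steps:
g(A) = (124 + A)/(-55 + A) (g(A) = (124 + A)/(A - 55) = (124 + A)/(-55 + A))
c(r, D) = 136 (c(r, D) = 138 - 2 = 136)
(303314 + g(Z(-16, -2))) + c(22, 94) = (303314 + (124 + (5 - 16))/(-55 + (5 - 16))) + 136 = (303314 + (124 - 11)/(-55 - 11)) + 136 = (303314 + 113/(-66)) + 136 = (303314 - 1/66*113) + 136 = (303314 - 113/66) + 136 = 20018611/66 + 136 = 20027587/66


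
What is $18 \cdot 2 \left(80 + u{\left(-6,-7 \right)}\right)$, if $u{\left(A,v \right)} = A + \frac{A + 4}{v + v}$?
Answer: $\frac{18684}{7} \approx 2669.1$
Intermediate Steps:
$u{\left(A,v \right)} = A + \frac{4 + A}{2 v}$
$18 \cdot 2 \left(80 + u{\left(-6,-7 \right)}\right) = 18 \cdot 2 \left(80 + \frac{2 + \frac{1}{2} \left(-6\right) - -42}{-7}\right) = 36 \left(80 - \frac{2 - 3 + 42}{7}\right) = 36 \left(80 - \frac{41}{7}\right) = 36 \cdot \frac{519}{7} = \frac{18684}{7}$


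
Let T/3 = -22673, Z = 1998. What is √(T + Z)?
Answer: I*√66021 ≈ 256.95*I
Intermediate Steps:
T = -68019 (T = 3*(-22673) = -68019)
√(T + Z) = √(-68019 + 1998) = √(-66021) = I*√66021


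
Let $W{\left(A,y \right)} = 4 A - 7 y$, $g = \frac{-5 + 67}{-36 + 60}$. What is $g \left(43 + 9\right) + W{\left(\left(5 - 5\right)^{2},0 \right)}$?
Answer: $\frac{403}{3} \approx 134.33$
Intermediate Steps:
$g = \frac{31}{12}$ ($g = \frac{62}{24} = 62 \cdot \frac{1}{24} = \frac{31}{12} \approx 2.5833$)
$W{\left(A,y \right)} = - 7 y + 4 A$
$g \left(43 + 9\right) + W{\left(\left(5 - 5\right)^{2},0 \right)} = \frac{31 \left(43 + 9\right)}{12} + \left(\left(-7\right) 0 + 4 \left(5 - 5\right)^{2}\right) = \frac{31}{12} \cdot 52 + \left(0 + 4 \cdot 0^{2}\right) = \frac{403}{3} + \left(0 + 4 \cdot 0\right) = \frac{403}{3} + \left(0 + 0\right) = \frac{403}{3} + 0 = \frac{403}{3}$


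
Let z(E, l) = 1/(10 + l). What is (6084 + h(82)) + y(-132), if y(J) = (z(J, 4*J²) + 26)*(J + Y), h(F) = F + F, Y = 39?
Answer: 266973887/69706 ≈ 3830.0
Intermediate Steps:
h(F) = 2*F
y(J) = (26 + 1/(10 + 4*J²))*(39 + J) (y(J) = (1/(10 + 4*J²) + 26)*(J + 39) = (26 + 1/(10 + 4*J²))*(39 + J))
(6084 + h(82)) + y(-132) = (6084 + 2*82) + (39 - 132 + 52*(5 + 2*(-132)²)*(39 - 132))/(2*(5 + 2*(-132)²)) = (6084 + 164) + (39 - 132 + 52*(5 + 2*17424)*(-93))/(2*(5 + 2*17424)) = 6248 + (39 - 132 + 52*(5 + 34848)*(-93))/(2*(5 + 34848)) = 6248 + (½)*(39 - 132 + 52*34853*(-93))/34853 = 6248 + (½)*(1/34853)*(39 - 132 - 168549108) = 6248 + (½)*(1/34853)*(-168549201) = 6248 - 168549201/69706 = 266973887/69706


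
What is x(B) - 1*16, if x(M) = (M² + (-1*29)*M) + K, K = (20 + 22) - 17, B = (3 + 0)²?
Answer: -171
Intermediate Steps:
B = 9 (B = 3² = 9)
K = 25 (K = 42 - 17 = 25)
x(M) = 25 + M² - 29*M (x(M) = (M² + (-1*29)*M) + 25 = (M² - 29*M) + 25 = 25 + M² - 29*M)
x(B) - 1*16 = (25 + 9² - 29*9) - 1*16 = (25 + 81 - 261) - 16 = -155 - 16 = -171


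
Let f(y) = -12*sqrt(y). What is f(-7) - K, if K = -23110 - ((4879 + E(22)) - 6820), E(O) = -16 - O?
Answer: 21131 - 12*I*sqrt(7) ≈ 21131.0 - 31.749*I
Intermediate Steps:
K = -21131 (K = -23110 - ((4879 + (-16 - 1*22)) - 6820) = -23110 - ((4879 + (-16 - 22)) - 6820) = -23110 - ((4879 - 38) - 6820) = -23110 - (4841 - 6820) = -23110 - 1*(-1979) = -23110 + 1979 = -21131)
f(-7) - K = -12*I*sqrt(7) - 1*(-21131) = -12*I*sqrt(7) + 21131 = 21131 - 12*I*sqrt(7)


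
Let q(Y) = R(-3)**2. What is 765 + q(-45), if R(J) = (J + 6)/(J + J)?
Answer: 3061/4 ≈ 765.25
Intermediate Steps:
R(J) = (6 + J)/(2*J) (R(J) = (6 + J)/((2*J)) = (6 + J)*(1/(2*J)) = (6 + J)/(2*J))
q(Y) = 1/4 (q(Y) = ((1/2)*(6 - 3)/(-3))**2 = ((1/2)*(-1/3)*3)**2 = (-1/2)**2 = 1/4)
765 + q(-45) = 765 + 1/4 = 3061/4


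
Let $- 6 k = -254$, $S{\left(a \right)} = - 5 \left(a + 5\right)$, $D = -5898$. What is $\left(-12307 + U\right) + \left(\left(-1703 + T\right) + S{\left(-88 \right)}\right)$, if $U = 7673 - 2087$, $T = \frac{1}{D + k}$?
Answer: $- \frac{140694106}{17567} \approx -8009.0$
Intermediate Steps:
$S{\left(a \right)} = -25 - 5 a$ ($S{\left(a \right)} = - 5 \left(5 + a\right) = -25 - 5 a$)
$k = \frac{127}{3}$ ($k = \left(- \frac{1}{6}\right) \left(-254\right) = \frac{127}{3} \approx 42.333$)
$T = - \frac{3}{17567}$ ($T = \frac{1}{-5898 + \frac{127}{3}} = \frac{1}{- \frac{17567}{3}} = - \frac{3}{17567} \approx -0.00017077$)
$U = 5586$ ($U = 7673 - 2087 = 5586$)
$\left(-12307 + U\right) + \left(\left(-1703 + T\right) + S{\left(-88 \right)}\right) = \left(-12307 + 5586\right) - \frac{22626299}{17567} = -6721 + \left(- \frac{29916604}{17567} + \left(-25 + 440\right)\right) = -6721 + \left(- \frac{29916604}{17567} + 415\right) = -6721 - \frac{22626299}{17567} = - \frac{140694106}{17567}$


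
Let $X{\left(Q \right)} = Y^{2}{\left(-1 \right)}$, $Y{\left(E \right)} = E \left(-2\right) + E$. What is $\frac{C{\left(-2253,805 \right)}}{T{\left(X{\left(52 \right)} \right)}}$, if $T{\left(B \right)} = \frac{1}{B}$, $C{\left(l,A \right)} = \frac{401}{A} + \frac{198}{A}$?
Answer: $\frac{599}{805} \approx 0.7441$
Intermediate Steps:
$Y{\left(E \right)} = - E$ ($Y{\left(E \right)} = - 2 E + E = - E$)
$C{\left(l,A \right)} = \frac{599}{A}$
$X{\left(Q \right)} = 1$ ($X{\left(Q \right)} = \left(\left(-1\right) \left(-1\right)\right)^{2} = 1^{2} = 1$)
$\frac{C{\left(-2253,805 \right)}}{T{\left(X{\left(52 \right)} \right)}} = \frac{599 \cdot \frac{1}{805}}{1^{-1}} = \frac{599 \cdot \frac{1}{805}}{1} = \frac{599}{805} \cdot 1 = \frac{599}{805}$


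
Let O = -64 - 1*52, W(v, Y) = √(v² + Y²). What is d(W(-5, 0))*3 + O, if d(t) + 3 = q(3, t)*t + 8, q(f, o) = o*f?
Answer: 124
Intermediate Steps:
q(f, o) = f*o
W(v, Y) = √(Y² + v²)
d(t) = 5 + 3*t² (d(t) = -3 + ((3*t)*t + 8) = -3 + (3*t² + 8) = -3 + (8 + 3*t²) = 5 + 3*t²)
O = -116 (O = -64 - 52 = -116)
d(W(-5, 0))*3 + O = (5 + 3*(√(0² + (-5)²))²)*3 - 116 = (5 + 3*(√(0 + 25))²)*3 - 116 = (5 + 3*(√25)²)*3 - 116 = (5 + 3*5²)*3 - 116 = (5 + 3*25)*3 - 116 = (5 + 75)*3 - 116 = 80*3 - 116 = 240 - 116 = 124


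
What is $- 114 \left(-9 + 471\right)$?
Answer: $-52668$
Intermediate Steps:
$- 114 \left(-9 + 471\right) = \left(-114\right) 462 = -52668$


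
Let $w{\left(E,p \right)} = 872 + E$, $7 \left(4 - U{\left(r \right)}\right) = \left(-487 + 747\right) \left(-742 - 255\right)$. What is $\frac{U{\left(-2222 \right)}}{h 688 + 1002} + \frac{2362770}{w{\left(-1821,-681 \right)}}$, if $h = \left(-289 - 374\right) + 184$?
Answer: $- \frac{2717131305426}{1091278825} \approx -2489.9$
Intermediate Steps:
$U{\left(r \right)} = \frac{259248}{7}$ ($U{\left(r \right)} = 4 - \frac{\left(-487 + 747\right) \left(-742 - 255\right)}{7} = 4 - \frac{260 \left(-997\right)}{7} = 4 - - \frac{259220}{7} = 4 + \frac{259220}{7} = \frac{259248}{7}$)
$h = -479$ ($h = -663 + 184 = -479$)
$\frac{U{\left(-2222 \right)}}{h 688 + 1002} + \frac{2362770}{w{\left(-1821,-681 \right)}} = \frac{259248}{7 \left(\left(-479\right) 688 + 1002\right)} + \frac{2362770}{872 - 1821} = \frac{259248}{7 \left(-329552 + 1002\right)} + \frac{2362770}{-949} = \frac{259248}{7 \left(-328550\right)} + 2362770 \left(- \frac{1}{949}\right) = \frac{259248}{7} \left(- \frac{1}{328550}\right) - \frac{2362770}{949} = - \frac{129624}{1149925} - \frac{2362770}{949} = - \frac{2717131305426}{1091278825}$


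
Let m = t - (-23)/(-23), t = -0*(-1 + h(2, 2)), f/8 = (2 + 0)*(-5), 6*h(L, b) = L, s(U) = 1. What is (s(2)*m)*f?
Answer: 80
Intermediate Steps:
h(L, b) = L/6
f = -80 (f = 8*((2 + 0)*(-5)) = 8*(2*(-5)) = 8*(-10) = -80)
t = 0 (t = -0*(-1 + (⅙)*2) = -0*(-1 + ⅓) = -0*(-2)/3 = -2*0 = 0)
m = -1 (m = 0 - (-23)/(-23) = 0 - (-23)*(-1)/23 = 0 - 1*1 = 0 - 1 = -1)
(s(2)*m)*f = (1*(-1))*(-80) = -1*(-80) = 80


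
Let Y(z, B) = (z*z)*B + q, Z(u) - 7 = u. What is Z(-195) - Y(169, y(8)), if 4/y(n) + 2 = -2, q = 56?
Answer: 28317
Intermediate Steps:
y(n) = -1 (y(n) = 4/(-2 - 2) = 4/(-4) = 4*(-¼) = -1)
Z(u) = 7 + u
Y(z, B) = 56 + B*z² (Y(z, B) = (z*z)*B + 56 = z²*B + 56 = B*z² + 56 = 56 + B*z²)
Z(-195) - Y(169, y(8)) = (7 - 195) - (56 - 1*169²) = -188 - (56 - 1*28561) = -188 - (56 - 28561) = -188 - 1*(-28505) = -188 + 28505 = 28317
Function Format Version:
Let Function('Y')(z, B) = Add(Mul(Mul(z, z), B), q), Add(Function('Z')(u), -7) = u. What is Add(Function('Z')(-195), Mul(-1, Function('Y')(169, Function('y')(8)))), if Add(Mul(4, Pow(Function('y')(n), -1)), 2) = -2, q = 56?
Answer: 28317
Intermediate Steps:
Function('y')(n) = -1 (Function('y')(n) = Mul(4, Pow(Add(-2, -2), -1)) = Mul(4, Pow(-4, -1)) = Mul(4, Rational(-1, 4)) = -1)
Function('Z')(u) = Add(7, u)
Function('Y')(z, B) = Add(56, Mul(B, Pow(z, 2))) (Function('Y')(z, B) = Add(Mul(Mul(z, z), B), 56) = Add(Mul(Pow(z, 2), B), 56) = Add(Mul(B, Pow(z, 2)), 56) = Add(56, Mul(B, Pow(z, 2))))
Add(Function('Z')(-195), Mul(-1, Function('Y')(169, Function('y')(8)))) = Add(Add(7, -195), Mul(-1, Add(56, Mul(-1, Pow(169, 2))))) = Add(-188, Mul(-1, Add(56, Mul(-1, 28561)))) = Add(-188, Mul(-1, Add(56, -28561))) = Add(-188, Mul(-1, -28505)) = Add(-188, 28505) = 28317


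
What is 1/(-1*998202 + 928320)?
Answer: -1/69882 ≈ -1.4310e-5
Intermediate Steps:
1/(-1*998202 + 928320) = 1/(-998202 + 928320) = 1/(-69882) = -1/69882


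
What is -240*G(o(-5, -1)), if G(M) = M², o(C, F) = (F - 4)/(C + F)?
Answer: -500/3 ≈ -166.67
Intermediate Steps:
o(C, F) = (-4 + F)/(C + F)
-240*G(o(-5, -1)) = -240*(-4 - 1)²/(-5 - 1)² = -240*(-5/(-6))² = -240*(-⅙*(-5))² = -240*(⅚)² = -240*25/36 = -500/3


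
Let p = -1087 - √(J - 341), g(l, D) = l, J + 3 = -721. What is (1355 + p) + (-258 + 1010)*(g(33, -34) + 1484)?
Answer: 1141052 - I*√1065 ≈ 1.1411e+6 - 32.634*I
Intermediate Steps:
J = -724 (J = -3 - 721 = -724)
p = -1087 - I*√1065 (p = -1087 - √(-724 - 341) = -1087 - √(-1065) = -1087 - I*√1065 ≈ -1087.0 - 32.634*I)
(1355 + p) + (-258 + 1010)*(g(33, -34) + 1484) = (1355 + (-1087 - I*√1065)) + (-258 + 1010)*(33 + 1484) = (268 - I*√1065) + 752*1517 = (268 - I*√1065) + 1140784 = 1141052 - I*√1065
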